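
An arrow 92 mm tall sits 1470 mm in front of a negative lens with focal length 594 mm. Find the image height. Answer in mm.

26.5 mm

For a negative lens, f = -594 mm.
1/d_i = 1/f − 1/d_o = 1/(-594.0) − 1/(1470) = -0.002364, so d_i = -423.1 mm.
m = −d_i/d_o = +0.2878.
|h_i| = |m|·h_o = 0.2878 × 92 = 26.5 mm. The image is virtual, upright and reduced, on the same side as the object.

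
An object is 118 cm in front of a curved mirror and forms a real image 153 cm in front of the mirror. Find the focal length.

f = 66.6 cm (concave)

Real image ⇒ d_i = +153 cm.
1/f = 1/d_o + 1/d_i = 1/(118) + 1/(153) = 0.01501, so f = 66.6 cm.
Since f is positive, the curved mirror is concave.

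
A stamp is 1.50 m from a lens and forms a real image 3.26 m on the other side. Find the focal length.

Real image ⇒ d_i = +3.26 m.
1/f = 1/d_o + 1/d_i = 1/(1.50) + 1/(3.26) = 0.9734, so f = 1.03 m.
Since f is positive, the lens is converging.

f = 1.03 m (converging)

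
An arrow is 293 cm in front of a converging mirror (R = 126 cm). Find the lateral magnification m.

f = R/2 = 126/2 = 63.00 cm.
1/d_i = 1/f − 1/d_o = 1/(63.00) − 1/(293) = 0.01246, so d_i = 80.26 cm.
m = −d_i/d_o = −(80.26)/(293) = -0.274.
The image is real, inverted and reduced, in front of the mirror.

m = -0.274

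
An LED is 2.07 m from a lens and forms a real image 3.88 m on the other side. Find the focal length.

Real image ⇒ d_i = +3.88 m.
1/f = 1/d_o + 1/d_i = 1/(2.07) + 1/(3.88) = 0.7408, so f = 1.35 m.
Since f is positive, the lens is converging.

f = 1.35 m (converging)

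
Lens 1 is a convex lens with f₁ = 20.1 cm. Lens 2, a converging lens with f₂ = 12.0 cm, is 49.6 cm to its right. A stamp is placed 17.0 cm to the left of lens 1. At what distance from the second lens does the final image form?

Lens 1: 1/d_i1 = 1/f₁ − 1/d_o1 = 1/(20.1) − 1/(17.0) = -0.009072, so d_i1 = -110.2 cm.
The intermediate image is 110.2 cm to the left of lens 1 (virtual), which is 49.6 − (-110.2) = 159.8 cm to the left of lens 2, so d_o2 = +159.8 cm.
Lens 2: 1/d_i2 = 1/f₂ − 1/d_o2 = 1/(12.0) − 1/(159.8) = 0.07708, so d_i2 = 13.0 cm.
The final image is real, 13.0 cm to the right of lens 2 (overall magnification ≈ -0.53).

13.0 cm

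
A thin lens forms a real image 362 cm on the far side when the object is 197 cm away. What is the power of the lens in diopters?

P = +0.784 D

d_i = +362 cm.
1/f = 1/d_o + 1/d_i = 1/(197) + 1/(362) = 0.007839 cm⁻¹.
f = 127.6 cm = 1.276 m, so P = 1/f = +0.784 D.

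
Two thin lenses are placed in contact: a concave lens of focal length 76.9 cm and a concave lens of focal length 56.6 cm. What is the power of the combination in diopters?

P = -3.07 D

P₁ = 1/f₁ = 1/(-0.769 m) = -1.300 D; P₂ = 1/f₂ = 1/(-0.566 m) = -1.767 D.
For thin lenses in contact, P = P₁ + P₂ = (-1.300) + (-1.767) = -3.07 D.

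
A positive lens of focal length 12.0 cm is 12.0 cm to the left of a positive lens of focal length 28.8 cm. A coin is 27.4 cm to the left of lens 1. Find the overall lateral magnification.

Lens 1: 1/d_i1 = 1/(12.0) − 1/(27.4) = 0.04684, so d_i1 = 21.35 cm; m₁ = −d_i1/d_o1 = -0.7792.
d_o2 = 12.0 − (21.35) = -9.350 cm (virtual object).
Lens 2: 1/d_i2 = 1/(28.8) − 1/(-9.350) = 0.1417, so d_i2 = 7.058 cm; m₂ = −d_i2/d_o2 = +0.7549.
m = m₁·m₂ = (-0.7792)(+0.7549) = -0.588.

m = -0.588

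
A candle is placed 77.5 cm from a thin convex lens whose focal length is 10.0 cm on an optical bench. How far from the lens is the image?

Lens equation: 1/d_i = 1/f − 1/d_o = 1/(10.00) − 1/(77.5) = 0.1000 − 0.01290 = 0.08710, so d_i = 11.5 cm.
The image is real, inverted and reduced, on the far side of the lens.

11.5 cm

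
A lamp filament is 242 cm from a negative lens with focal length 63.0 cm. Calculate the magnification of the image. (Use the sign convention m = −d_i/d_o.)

m = +0.207

For a negative lens, f = -63.0 cm.
1/d_i = 1/f − 1/d_o = 1/(-63.00) − 1/(242) = -0.02001, so d_i = -49.99 cm.
m = −d_i/d_o = −(-49.99)/(242) = +0.207.
The image is virtual, upright and reduced, on the same side as the object.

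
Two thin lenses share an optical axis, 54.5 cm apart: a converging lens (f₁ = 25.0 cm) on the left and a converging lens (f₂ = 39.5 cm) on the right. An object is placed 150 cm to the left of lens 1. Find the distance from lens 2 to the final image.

64.5 cm

Lens 1: 1/d_i1 = 1/f₁ − 1/d_o1 = 1/(25.0) − 1/(150) = 0.03333, so d_i1 = 30.00 cm.
The intermediate image is 30.00 cm to the right of lens 1, which is 54.5 − (30.00) = 24.50 cm to the left of lens 2, so d_o2 = +24.50 cm.
Lens 2: 1/d_i2 = 1/f₂ − 1/d_o2 = 1/(39.5) − 1/(24.50) = -0.01550, so d_i2 = -64.5 cm.
The final image is virtual, 64.5 cm to the left of lens 2 (overall magnification ≈ -0.53).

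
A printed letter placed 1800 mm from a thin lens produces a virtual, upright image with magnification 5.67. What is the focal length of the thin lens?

m = −d_i/d_o ⇒ d_i = −m·d_o = −(+5.67)·(1800) = -10210 mm.
1/f = 1/d_o + 1/d_i = 1/(1800) + 1/(-10210) = 0.0004576, so f = 2190 mm.
Since f is positive, the thin lens is converging.

f = 2190 mm (converging)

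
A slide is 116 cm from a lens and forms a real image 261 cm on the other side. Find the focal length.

Real image ⇒ d_i = +261 cm.
1/f = 1/d_o + 1/d_i = 1/(116) + 1/(261) = 0.01245, so f = 80.3 cm.
Since f is positive, the lens is converging.

f = 80.3 cm (converging)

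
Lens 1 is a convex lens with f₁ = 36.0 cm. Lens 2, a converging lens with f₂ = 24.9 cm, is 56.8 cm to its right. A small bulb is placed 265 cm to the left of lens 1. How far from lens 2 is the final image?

38.6 cm

Lens 1: 1/d_i1 = 1/f₁ − 1/d_o1 = 1/(36.0) − 1/(265) = 0.02400, so d_i1 = 41.66 cm.
The intermediate image is 41.66 cm to the right of lens 1, which is 56.8 − (41.66) = 15.14 cm to the left of lens 2, so d_o2 = +15.14 cm.
Lens 2: 1/d_i2 = 1/f₂ − 1/d_o2 = 1/(24.9) − 1/(15.14) = -0.02589, so d_i2 = -38.6 cm.
The final image is virtual, 38.6 cm to the left of lens 2 (overall magnification ≈ -0.40).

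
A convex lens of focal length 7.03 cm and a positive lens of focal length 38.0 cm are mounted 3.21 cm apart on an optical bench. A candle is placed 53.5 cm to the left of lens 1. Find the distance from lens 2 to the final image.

4.33 cm

Lens 1: 1/d_i1 = 1/f₁ − 1/d_o1 = 1/(7.03) − 1/(53.5) = 0.1236, so d_i1 = 8.094 cm.
The intermediate image is 8.094 cm to the right of lens 1, which lies 4.884 cm to the right of lens 2 — a virtual object — so d_o2 = −4.884 cm.
Lens 2: 1/d_i2 = 1/f₂ − 1/d_o2 = 1/(38.0) − 1/(-4.884) = 0.2311, so d_i2 = 4.33 cm.
The final image is real, 4.33 cm to the right of lens 2 (overall magnification ≈ -0.13).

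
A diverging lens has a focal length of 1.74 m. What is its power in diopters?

For a diverging lens, f = −1.74 m.
P = 1/f = 1/(-1.74 m) = -0.575 D.

P = -0.575 D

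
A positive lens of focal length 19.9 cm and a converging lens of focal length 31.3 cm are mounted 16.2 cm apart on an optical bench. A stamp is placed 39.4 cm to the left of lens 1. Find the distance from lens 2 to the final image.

Lens 1: 1/d_i1 = 1/f₁ − 1/d_o1 = 1/(19.9) − 1/(39.4) = 0.02487, so d_i1 = 40.21 cm.
The intermediate image is 40.21 cm to the right of lens 1, which lies 24.01 cm to the right of lens 2 — a virtual object — so d_o2 = −24.01 cm.
Lens 2: 1/d_i2 = 1/f₂ − 1/d_o2 = 1/(31.3) − 1/(-24.01) = 0.07360, so d_i2 = 13.6 cm.
The final image is real, 13.6 cm to the right of lens 2 (overall magnification ≈ -0.58).

13.6 cm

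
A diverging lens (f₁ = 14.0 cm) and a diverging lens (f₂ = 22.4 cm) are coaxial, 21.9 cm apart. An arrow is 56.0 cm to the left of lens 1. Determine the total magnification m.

f₁ = −14.0 cm (diverging).
Lens 1: 1/d_i1 = 1/(-14.0) − 1/(56.0) = -0.08929, so d_i1 = -11.20 cm; m₁ = −d_i1/d_o1 = +0.2000.
d_o2 = 21.9 − (-11.20) = 33.10 cm.
f₂ = −22.4 cm (diverging).
Lens 2: 1/d_i2 = 1/(-22.4) − 1/(33.10) = -0.07485, so d_i2 = -13.36 cm; m₂ = −d_i2/d_o2 = +0.4036.
m = m₁·m₂ = (+0.2000)(+0.4036) = +0.0807.

m = +0.0807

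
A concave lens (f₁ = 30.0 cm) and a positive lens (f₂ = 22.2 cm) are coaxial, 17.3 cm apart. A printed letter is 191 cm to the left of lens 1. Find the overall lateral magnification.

m = -0.143

f₁ = −30.0 cm (diverging).
Lens 1: 1/d_i1 = 1/(-30.0) − 1/(191) = -0.03857, so d_i1 = -25.93 cm; m₁ = −d_i1/d_o1 = +0.1358.
d_o2 = 17.3 − (-25.93) = 43.23 cm.
Lens 2: 1/d_i2 = 1/(22.2) − 1/(43.23) = 0.02191, so d_i2 = 45.64 cm; m₂ = −d_i2/d_o2 = -1.056.
m = m₁·m₂ = (+0.1358)(-1.056) = -0.143.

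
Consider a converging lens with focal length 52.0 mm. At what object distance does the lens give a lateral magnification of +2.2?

28.4 mm

m = −d_i/d_o ⇒ d_i = −m·d_o.
1/f = 1/d_o + 1/d_i = 1/d_o − 1/(m·d_o) = (1 − 1/m)/d_o, so d_o = f(1 − 1/m) = (52.00)(1 − 1/(+2.2)) = 28.4 mm.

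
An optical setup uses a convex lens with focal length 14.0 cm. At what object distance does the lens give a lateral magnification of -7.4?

15.9 cm

m = −d_i/d_o ⇒ d_i = −m·d_o.
1/f = 1/d_o + 1/d_i = 1/d_o − 1/(m·d_o) = (1 − 1/m)/d_o, so d_o = f(1 − 1/m) = (14.00)(1 − 1/(-7.4)) = 15.9 cm.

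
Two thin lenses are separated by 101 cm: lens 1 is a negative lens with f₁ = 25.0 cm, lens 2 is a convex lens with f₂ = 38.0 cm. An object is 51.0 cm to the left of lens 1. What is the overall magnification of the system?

f₁ = −25.0 cm (diverging).
Lens 1: 1/d_i1 = 1/(-25.0) − 1/(51.0) = -0.05961, so d_i1 = -16.78 cm; m₁ = −d_i1/d_o1 = +0.3290.
d_o2 = 101 − (-16.78) = 117.8 cm.
Lens 2: 1/d_i2 = 1/(38.0) − 1/(117.8) = 0.01783, so d_i2 = 56.10 cm; m₂ = −d_i2/d_o2 = -0.4762.
m = m₁·m₂ = (+0.3290)(-0.4762) = -0.157.

m = -0.157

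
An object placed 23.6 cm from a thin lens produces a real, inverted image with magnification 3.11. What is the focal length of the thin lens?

f = 17.9 cm (converging)

m = −d_i/d_o ⇒ d_i = −m·d_o = −(-3.11)·(23.6) = 73.40 cm.
1/f = 1/d_o + 1/d_i = 1/(23.6) + 1/(73.40) = 0.05600, so f = 17.9 cm.
Since f is positive, the thin lens is converging.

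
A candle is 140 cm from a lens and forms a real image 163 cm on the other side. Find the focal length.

f = 75.3 cm (converging)

Real image ⇒ d_i = +163 cm.
1/f = 1/d_o + 1/d_i = 1/(140) + 1/(163) = 0.01328, so f = 75.3 cm.
Since f is positive, the lens is converging.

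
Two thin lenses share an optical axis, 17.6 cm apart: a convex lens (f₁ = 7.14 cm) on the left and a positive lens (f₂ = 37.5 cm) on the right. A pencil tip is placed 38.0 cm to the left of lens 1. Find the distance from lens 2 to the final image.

Lens 1: 1/d_i1 = 1/f₁ − 1/d_o1 = 1/(7.14) − 1/(38.0) = 0.1137, so d_i1 = 8.792 cm.
The intermediate image is 8.792 cm to the right of lens 1, which is 17.6 − (8.792) = 8.808 cm to the left of lens 2, so d_o2 = +8.808 cm.
Lens 2: 1/d_i2 = 1/f₂ − 1/d_o2 = 1/(37.5) − 1/(8.808) = -0.08687, so d_i2 = -11.5 cm.
The final image is virtual, 11.5 cm to the left of lens 2 (overall magnification ≈ -0.30).

11.5 cm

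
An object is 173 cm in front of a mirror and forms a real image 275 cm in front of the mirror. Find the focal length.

f = 106 cm (concave)

Real image ⇒ d_i = +275 cm.
1/f = 1/d_o + 1/d_i = 1/(173) + 1/(275) = 0.009417, so f = 106 cm.
Since f is positive, the mirror is concave.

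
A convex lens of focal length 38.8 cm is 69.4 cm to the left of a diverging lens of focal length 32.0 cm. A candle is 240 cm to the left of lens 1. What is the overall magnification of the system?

Lens 1: 1/d_i1 = 1/(38.8) − 1/(240) = 0.02161, so d_i1 = 46.28 cm; m₁ = −d_i1/d_o1 = -0.1928.
d_o2 = 69.4 − (46.28) = 23.12 cm.
f₂ = −32.0 cm (diverging).
Lens 2: 1/d_i2 = 1/(-32.0) − 1/(23.12) = -0.07450, so d_i2 = -13.42 cm; m₂ = −d_i2/d_o2 = +0.5806.
m = m₁·m₂ = (-0.1928)(+0.5806) = -0.112.

m = -0.112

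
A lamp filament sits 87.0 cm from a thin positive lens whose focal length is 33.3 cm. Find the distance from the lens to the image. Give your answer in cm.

Thin-lens equation: 1/s_i = 1/f − 1/s_o = 1/(33.30) − 1/(87.0) = 0.03003 − 0.01149 = 0.01854, so s_i = 53.9 cm.
The image is real, inverted and reduced, on the far side of the lens.

53.9 cm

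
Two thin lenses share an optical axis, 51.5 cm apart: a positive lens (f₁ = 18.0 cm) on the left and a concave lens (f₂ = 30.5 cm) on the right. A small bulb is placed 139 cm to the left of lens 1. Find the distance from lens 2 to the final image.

Lens 1: 1/d_i1 = 1/f₁ − 1/d_o1 = 1/(18.0) − 1/(139) = 0.04836, so d_i1 = 20.68 cm.
The intermediate image is 20.68 cm to the right of lens 1, which is 51.5 − (20.68) = 30.82 cm to the left of lens 2, so d_o2 = +30.82 cm.
Lens 2 is diverging, so f₂ = −30.5 cm.
Lens 2: 1/d_i2 = 1/f₂ − 1/d_o2 = 1/(-30.5) − 1/(30.82) = -0.06523, so d_i2 = -15.3 cm.
The final image is virtual, 15.3 cm to the left of lens 2 (overall magnification ≈ -0.074).

15.3 cm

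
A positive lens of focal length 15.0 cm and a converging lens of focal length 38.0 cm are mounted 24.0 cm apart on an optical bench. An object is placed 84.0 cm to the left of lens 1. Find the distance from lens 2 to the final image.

6.76 cm

Lens 1: 1/d_i1 = 1/f₁ − 1/d_o1 = 1/(15.0) − 1/(84.0) = 0.05476, so d_i1 = 18.26 cm.
The intermediate image is 18.26 cm to the right of lens 1, which is 24.0 − (18.26) = 5.740 cm to the left of lens 2, so d_o2 = +5.740 cm.
Lens 2: 1/d_i2 = 1/f₂ − 1/d_o2 = 1/(38.0) − 1/(5.740) = -0.1479, so d_i2 = -6.76 cm.
The final image is virtual, 6.76 cm to the left of lens 2 (overall magnification ≈ -0.26).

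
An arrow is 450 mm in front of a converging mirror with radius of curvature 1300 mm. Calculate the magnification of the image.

m = +3.25

f = R/2 = 1300/2 = 650.0 mm.
1/d_i = 1/f − 1/d_o = 1/(650.0) − 1/(450) = -0.0006838, so d_i = -1462 mm.
m = −d_i/d_o = −(-1462)/(450) = +3.25.
The image is virtual, upright and enlarged, behind the mirror.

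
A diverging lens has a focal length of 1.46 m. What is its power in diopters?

For a diverging lens, f = −1.46 m.
P = 1/f = 1/(-1.46 m) = -0.685 D.

P = -0.685 D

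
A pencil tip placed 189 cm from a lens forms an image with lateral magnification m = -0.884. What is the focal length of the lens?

f = 88.7 cm (converging)

m = −d_i/d_o ⇒ d_i = −m·d_o = −(-0.884)·(189) = 167.1 cm.
1/f = 1/d_o + 1/d_i = 1/(189) + 1/(167.1) = 0.01128, so f = 88.7 cm.
Since f is positive, the lens is converging.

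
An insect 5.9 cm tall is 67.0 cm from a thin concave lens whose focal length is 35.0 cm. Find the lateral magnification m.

m = +0.343

For a concave lens, f = -35.0 cm.
1/d_i = 1/f − 1/d_o = 1/(-35.00) − 1/(67.0) = -0.04350, so d_i = -22.99 cm.
m = −d_i/d_o = −(-22.99)/(67.0) = +0.343.
The image is virtual, upright and reduced, on the same side as the object.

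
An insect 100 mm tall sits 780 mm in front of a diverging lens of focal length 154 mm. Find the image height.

For a diverging lens, f = -154 mm.
1/d_i = 1/f − 1/d_o = 1/(-154.0) − 1/(780) = -0.007776, so d_i = -128.6 mm.
m = −d_i/d_o = +0.1649.
|h_i| = |m|·h_o = 0.1649 × 100 = 16.5 mm. The image is virtual, upright and reduced, on the same side as the object.

16.5 mm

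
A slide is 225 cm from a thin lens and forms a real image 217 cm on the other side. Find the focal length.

Real image ⇒ d_i = +217 cm.
1/f = 1/d_o + 1/d_i = 1/(225) + 1/(217) = 0.009053, so f = 110 cm.
Since f is positive, the thin lens is converging.

f = 110 cm (converging)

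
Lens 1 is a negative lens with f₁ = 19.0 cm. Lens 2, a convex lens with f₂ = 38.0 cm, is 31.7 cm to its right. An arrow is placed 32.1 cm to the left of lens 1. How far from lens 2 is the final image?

294 cm

Lens 1 is diverging, so f₁ = −19.0 cm.
Lens 1: 1/d_i1 = 1/f₁ − 1/d_o1 = 1/(-19.0) − 1/(32.1) = -0.08378, so d_i1 = -11.94 cm.
The intermediate image is 11.94 cm to the left of lens 1 (virtual), which is 31.7 − (-11.94) = 43.64 cm to the left of lens 2, so d_o2 = +43.64 cm.
Lens 2: 1/d_i2 = 1/f₂ − 1/d_o2 = 1/(38.0) − 1/(43.64) = 0.003401, so d_i2 = 294 cm.
The final image is real, 294 cm to the right of lens 2 (overall magnification ≈ -2.5).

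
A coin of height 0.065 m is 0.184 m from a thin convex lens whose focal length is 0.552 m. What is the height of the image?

0.0975 m

1/d_i = 1/f − 1/d_o = 1/(0.5520) − 1/(0.184) = -3.623, so d_i = -0.2760 m.
m = −d_i/d_o = +1.500.
|h_i| = |m|·h_o = 1.500 × 0.065 = 0.0975 m. The image is virtual, upright and enlarged, on the same side as the object.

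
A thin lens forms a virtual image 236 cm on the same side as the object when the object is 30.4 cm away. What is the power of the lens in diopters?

Virtual image ⇒ d_i = −236 cm.
1/f = 1/d_o + 1/d_i = 1/(30.4) + 1/(-236) = 0.02866 cm⁻¹.
f = 34.89 cm = 0.3489 m, so P = 1/f = +2.87 D.

P = +2.87 D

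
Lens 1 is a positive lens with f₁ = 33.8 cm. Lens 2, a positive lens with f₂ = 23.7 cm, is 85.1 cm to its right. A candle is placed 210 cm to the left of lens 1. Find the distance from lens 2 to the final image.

Lens 1: 1/d_i1 = 1/f₁ − 1/d_o1 = 1/(33.8) − 1/(210) = 0.02482, so d_i1 = 40.28 cm.
The intermediate image is 40.28 cm to the right of lens 1, which is 85.1 − (40.28) = 44.82 cm to the left of lens 2, so d_o2 = +44.82 cm.
Lens 2: 1/d_i2 = 1/f₂ − 1/d_o2 = 1/(23.7) − 1/(44.82) = 0.01988, so d_i2 = 50.3 cm.
The final image is real, 50.3 cm to the right of lens 2 (overall magnification ≈ 0.22).

50.3 cm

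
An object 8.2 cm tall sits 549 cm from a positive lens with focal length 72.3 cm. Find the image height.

1/d_i = 1/f − 1/d_o = 1/(72.30) − 1/(549) = 0.01201, so d_i = 83.27 cm.
m = −d_i/d_o = -0.1517.
|h_i| = |m|·h_o = 0.1517 × 8.2 = 1.24 cm. The image is real, inverted and reduced, on the far side of the lens.

1.24 cm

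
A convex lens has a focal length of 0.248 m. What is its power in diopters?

P = +4.03 D

P = 1/f = 1/(0.248 m) = +4.03 D.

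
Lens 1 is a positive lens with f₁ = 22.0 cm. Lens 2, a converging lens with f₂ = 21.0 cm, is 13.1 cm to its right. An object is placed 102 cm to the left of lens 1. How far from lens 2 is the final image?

8.73 cm

Lens 1: 1/d_i1 = 1/f₁ − 1/d_o1 = 1/(22.0) − 1/(102) = 0.03565, so d_i1 = 28.05 cm.
The intermediate image is 28.05 cm to the right of lens 1, which lies 14.95 cm to the right of lens 2 — a virtual object — so d_o2 = −14.95 cm.
Lens 2: 1/d_i2 = 1/f₂ − 1/d_o2 = 1/(21.0) − 1/(-14.95) = 0.1145, so d_i2 = 8.73 cm.
The final image is real, 8.73 cm to the right of lens 2 (overall magnification ≈ -0.16).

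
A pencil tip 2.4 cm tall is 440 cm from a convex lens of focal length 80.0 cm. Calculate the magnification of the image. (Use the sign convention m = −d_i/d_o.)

m = -0.222

1/d_i = 1/f − 1/d_o = 1/(80.00) − 1/(440) = 0.01023, so d_i = 97.78 cm.
m = −d_i/d_o = −(97.78)/(440) = -0.222.
The image is real, inverted and reduced, on the far side of the lens.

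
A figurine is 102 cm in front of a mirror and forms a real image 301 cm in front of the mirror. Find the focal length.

Real image ⇒ d_i = +301 cm.
1/f = 1/d_o + 1/d_i = 1/(102) + 1/(301) = 0.01313, so f = 76.2 cm.
Since f is positive, the mirror is concave.

f = 76.2 cm (concave)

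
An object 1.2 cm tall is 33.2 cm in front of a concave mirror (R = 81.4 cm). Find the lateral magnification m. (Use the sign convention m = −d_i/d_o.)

f = R/2 = 81.4/2 = 40.70 cm.
1/d_i = 1/f − 1/d_o = 1/(40.70) − 1/(33.2) = -0.005550, so d_i = -180.2 cm.
m = −d_i/d_o = −(-180.2)/(33.2) = +5.43.
The image is virtual, upright and enlarged, behind the mirror.

m = +5.43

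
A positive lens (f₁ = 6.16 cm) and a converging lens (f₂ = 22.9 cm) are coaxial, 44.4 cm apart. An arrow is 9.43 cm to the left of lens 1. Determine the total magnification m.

Lens 1: 1/d_i1 = 1/(6.16) − 1/(9.43) = 0.05629, so d_i1 = 17.76 cm; m₁ = −d_i1/d_o1 = -1.883.
d_o2 = 44.4 − (17.76) = 26.64 cm.
Lens 2: 1/d_i2 = 1/(22.9) − 1/(26.64) = 0.006131, so d_i2 = 163.1 cm; m₂ = −d_i2/d_o2 = -6.123.
m = m₁·m₂ = (-1.883)(-6.123) = +11.5.

m = +11.5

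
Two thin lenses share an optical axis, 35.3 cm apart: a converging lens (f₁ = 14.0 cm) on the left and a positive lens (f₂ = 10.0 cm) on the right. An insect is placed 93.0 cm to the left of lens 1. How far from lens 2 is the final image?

21.3 cm

Lens 1: 1/d_i1 = 1/f₁ − 1/d_o1 = 1/(14.0) − 1/(93.0) = 0.06068, so d_i1 = 16.48 cm.
The intermediate image is 16.48 cm to the right of lens 1, which is 35.3 − (16.48) = 18.82 cm to the left of lens 2, so d_o2 = +18.82 cm.
Lens 2: 1/d_i2 = 1/f₂ − 1/d_o2 = 1/(10.0) − 1/(18.82) = 0.04687, so d_i2 = 21.3 cm.
The final image is real, 21.3 cm to the right of lens 2 (overall magnification ≈ 0.20).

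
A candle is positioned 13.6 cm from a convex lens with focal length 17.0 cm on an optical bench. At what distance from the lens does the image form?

68.0 cm

Lens equation: 1/q = 1/f − 1/p = 1/(17.00) − 1/(13.6) = 0.05882 − 0.07353 = -0.01471, so q = -68.0 cm.
The image is virtual, upright and enlarged, on the same side as the object.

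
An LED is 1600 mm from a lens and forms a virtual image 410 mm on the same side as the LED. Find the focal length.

Virtual image ⇒ d_i = −410 mm.
1/f = 1/d_o + 1/d_i = 1/(1600) + 1/(-410) = -0.001814, so f = -551 mm.
Since f is negative, the lens is diverging.

f = -551 mm (diverging)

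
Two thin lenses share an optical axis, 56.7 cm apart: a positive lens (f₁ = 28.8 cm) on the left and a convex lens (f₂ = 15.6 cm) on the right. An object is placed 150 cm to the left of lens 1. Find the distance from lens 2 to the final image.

Lens 1: 1/d_i1 = 1/f₁ − 1/d_o1 = 1/(28.8) − 1/(150) = 0.02806, so d_i1 = 35.64 cm.
The intermediate image is 35.64 cm to the right of lens 1, which is 56.7 − (35.64) = 21.06 cm to the left of lens 2, so d_o2 = +21.06 cm.
Lens 2: 1/d_i2 = 1/f₂ − 1/d_o2 = 1/(15.6) − 1/(21.06) = 0.01662, so d_i2 = 60.2 cm.
The final image is real, 60.2 cm to the right of lens 2 (overall magnification ≈ 0.68).

60.2 cm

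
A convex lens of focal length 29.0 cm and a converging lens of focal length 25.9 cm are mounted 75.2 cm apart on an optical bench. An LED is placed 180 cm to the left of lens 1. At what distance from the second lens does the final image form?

71.4 cm

Lens 1: 1/d_i1 = 1/f₁ − 1/d_o1 = 1/(29.0) − 1/(180) = 0.02893, so d_i1 = 34.57 cm.
The intermediate image is 34.57 cm to the right of lens 1, which is 75.2 − (34.57) = 40.63 cm to the left of lens 2, so d_o2 = +40.63 cm.
Lens 2: 1/d_i2 = 1/f₂ − 1/d_o2 = 1/(25.9) − 1/(40.63) = 0.01400, so d_i2 = 71.4 cm.
The final image is real, 71.4 cm to the right of lens 2 (overall magnification ≈ 0.34).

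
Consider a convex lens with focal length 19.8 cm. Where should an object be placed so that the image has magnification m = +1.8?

8.80 cm

m = −d_i/d_o ⇒ d_i = −m·d_o.
1/f = 1/d_o + 1/d_i = 1/d_o − 1/(m·d_o) = (1 − 1/m)/d_o, so d_o = f(1 − 1/m) = (19.80)(1 − 1/(+1.8)) = 8.80 cm.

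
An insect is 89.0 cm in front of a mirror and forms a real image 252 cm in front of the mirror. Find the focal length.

Real image ⇒ d_i = +252 cm.
1/f = 1/d_o + 1/d_i = 1/(89.0) + 1/(252) = 0.01520, so f = 65.8 cm.
Since f is positive, the mirror is concave.

f = 65.8 cm (concave)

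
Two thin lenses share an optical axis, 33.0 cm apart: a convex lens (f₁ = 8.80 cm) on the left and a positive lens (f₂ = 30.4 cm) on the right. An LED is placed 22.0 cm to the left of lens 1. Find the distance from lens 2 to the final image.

Lens 1: 1/d_i1 = 1/f₁ − 1/d_o1 = 1/(8.80) − 1/(22.0) = 0.06818, so d_i1 = 14.67 cm.
The intermediate image is 14.67 cm to the right of lens 1, which is 33.0 − (14.67) = 18.33 cm to the left of lens 2, so d_o2 = +18.33 cm.
Lens 2: 1/d_i2 = 1/f₂ − 1/d_o2 = 1/(30.4) − 1/(18.33) = -0.02166, so d_i2 = -46.2 cm.
The final image is virtual, 46.2 cm to the left of lens 2 (overall magnification ≈ -1.7).

46.2 cm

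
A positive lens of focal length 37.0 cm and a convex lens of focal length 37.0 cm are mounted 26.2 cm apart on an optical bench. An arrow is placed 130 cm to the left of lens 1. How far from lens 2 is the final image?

Lens 1: 1/d_i1 = 1/f₁ − 1/d_o1 = 1/(37.0) − 1/(130) = 0.01933, so d_i1 = 51.72 cm.
The intermediate image is 51.72 cm to the right of lens 1, which lies 25.52 cm to the right of lens 2 — a virtual object — so d_o2 = −25.52 cm.
Lens 2: 1/d_i2 = 1/f₂ − 1/d_o2 = 1/(37.0) − 1/(-25.52) = 0.06621, so d_i2 = 15.1 cm.
The final image is real, 15.1 cm to the right of lens 2 (overall magnification ≈ -0.24).

15.1 cm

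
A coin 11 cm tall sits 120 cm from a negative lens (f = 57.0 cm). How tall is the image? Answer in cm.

3.54 cm

For a negative lens, f = -57.0 cm.
1/d_i = 1/f − 1/d_o = 1/(-57.00) − 1/(120) = -0.02588, so d_i = -38.64 cm.
m = −d_i/d_o = +0.3220.
|h_i| = |m|·h_o = 0.3220 × 11 = 3.54 cm. The image is virtual, upright and reduced, on the same side as the object.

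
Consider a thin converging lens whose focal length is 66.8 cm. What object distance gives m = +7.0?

m = −d_i/d_o ⇒ d_i = −m·d_o.
1/f = 1/d_o + 1/d_i = 1/d_o − 1/(m·d_o) = (1 − 1/m)/d_o, so d_o = f(1 − 1/m) = (66.80)(1 − 1/(+7.0)) = 57.3 cm.

57.3 cm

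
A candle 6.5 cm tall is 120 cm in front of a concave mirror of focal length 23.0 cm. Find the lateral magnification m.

m = -0.237

1/d_i = 1/f − 1/d_o = 1/(23.00) − 1/(120) = 0.03514, so d_i = 28.45 cm.
m = −d_i/d_o = −(28.45)/(120) = -0.237.
The image is real, inverted and reduced, in front of the mirror.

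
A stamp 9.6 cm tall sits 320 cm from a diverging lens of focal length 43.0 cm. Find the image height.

For a diverging lens, f = -43.0 cm.
1/d_i = 1/f − 1/d_o = 1/(-43.00) − 1/(320) = -0.02638, so d_i = -37.91 cm.
m = −d_i/d_o = +0.1185.
|h_i| = |m|·h_o = 0.1185 × 9.6 = 1.14 cm. The image is virtual, upright and reduced, on the same side as the object.

1.14 cm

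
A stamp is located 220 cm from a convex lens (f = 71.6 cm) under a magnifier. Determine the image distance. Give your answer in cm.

Lens equation: 1/q = 1/f − 1/p = 1/(71.60) − 1/(220) = 0.01397 − 0.004545 = 0.009421, so q = 106 cm.
The image is real, inverted and reduced, on the far side of the lens.

106 cm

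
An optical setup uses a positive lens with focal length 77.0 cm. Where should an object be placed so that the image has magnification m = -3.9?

96.7 cm

m = −d_i/d_o ⇒ d_i = −m·d_o.
1/f = 1/d_o + 1/d_i = 1/d_o − 1/(m·d_o) = (1 − 1/m)/d_o, so d_o = f(1 − 1/m) = (77.00)(1 − 1/(-3.9)) = 96.7 cm.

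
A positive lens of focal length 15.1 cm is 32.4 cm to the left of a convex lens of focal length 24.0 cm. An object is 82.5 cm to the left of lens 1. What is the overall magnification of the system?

Lens 1: 1/d_i1 = 1/(15.1) − 1/(82.5) = 0.05410, so d_i1 = 18.48 cm; m₁ = −d_i1/d_o1 = -0.2240.
d_o2 = 32.4 − (18.48) = 13.92 cm.
Lens 2: 1/d_i2 = 1/(24.0) − 1/(13.92) = -0.03017, so d_i2 = -33.14 cm; m₂ = −d_i2/d_o2 = +2.381.
m = m₁·m₂ = (-0.2240)(+2.381) = -0.533.

m = -0.533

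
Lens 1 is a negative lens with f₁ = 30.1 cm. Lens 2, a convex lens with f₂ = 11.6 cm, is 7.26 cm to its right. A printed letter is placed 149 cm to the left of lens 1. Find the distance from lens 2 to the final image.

Lens 1 is diverging, so f₁ = −30.1 cm.
Lens 1: 1/d_i1 = 1/f₁ − 1/d_o1 = 1/(-30.1) − 1/(149) = -0.03993, so d_i1 = -25.04 cm.
The intermediate image is 25.04 cm to the left of lens 1 (virtual), which is 7.26 − (-25.04) = 32.30 cm to the left of lens 2, so d_o2 = +32.30 cm.
Lens 2: 1/d_i2 = 1/f₂ − 1/d_o2 = 1/(11.6) − 1/(32.30) = 0.05525, so d_i2 = 18.1 cm.
The final image is real, 18.1 cm to the right of lens 2 (overall magnification ≈ -0.094).

18.1 cm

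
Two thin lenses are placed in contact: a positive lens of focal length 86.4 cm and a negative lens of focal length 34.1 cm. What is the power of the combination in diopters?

P = -1.78 D

P₁ = 1/f₁ = 1/(0.864 m) = +1.157 D; P₂ = 1/f₂ = 1/(-0.341 m) = -2.933 D.
For thin lenses in contact, P = P₁ + P₂ = (+1.157) + (-2.933) = -1.78 D.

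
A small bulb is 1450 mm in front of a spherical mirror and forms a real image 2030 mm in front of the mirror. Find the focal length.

Real image ⇒ d_i = +2030 mm.
1/f = 1/d_o + 1/d_i = 1/(1450) + 1/(2030) = 0.001182, so f = 846 mm.
Since f is positive, the spherical mirror is concave.

f = 846 mm (concave)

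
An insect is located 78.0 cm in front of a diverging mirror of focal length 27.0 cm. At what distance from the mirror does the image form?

20.1 cm

For a diverging mirror, f = -27.0 cm.
Mirror equation: 1/d_i = 1/f − 1/d_o = 1/(-27.00) − 1/(78.0) = -0.03704 − 0.01282 = -0.04986, so d_i = -20.1 cm.
The image is virtual, upright and reduced, behind the mirror.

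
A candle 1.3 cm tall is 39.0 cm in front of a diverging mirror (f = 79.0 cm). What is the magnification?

m = +0.669

For a diverging mirror, f = -79.0 cm.
1/d_i = 1/f − 1/d_o = 1/(-79.00) − 1/(39.0) = -0.03830, so d_i = -26.11 cm.
m = −d_i/d_o = −(-26.11)/(39.0) = +0.669.
The image is virtual, upright and reduced, behind the mirror.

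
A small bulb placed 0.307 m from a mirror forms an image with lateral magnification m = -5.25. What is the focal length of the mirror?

f = 0.258 m (concave)

m = −d_i/d_o ⇒ d_i = −m·d_o = −(-5.25)·(0.307) = 1.612 m.
1/f = 1/d_o + 1/d_i = 1/(0.307) + 1/(1.612) = 3.878, so f = 0.258 m.
Since f is positive, the mirror is concave.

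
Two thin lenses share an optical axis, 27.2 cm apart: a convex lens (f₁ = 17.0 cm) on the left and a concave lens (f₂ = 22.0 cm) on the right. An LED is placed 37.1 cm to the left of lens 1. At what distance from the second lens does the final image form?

5.16 cm

Lens 1: 1/d_i1 = 1/f₁ − 1/d_o1 = 1/(17.0) − 1/(37.1) = 0.03187, so d_i1 = 31.38 cm.
The intermediate image is 31.38 cm to the right of lens 1, which lies 4.180 cm to the right of lens 2 — a virtual object — so d_o2 = −4.180 cm.
Lens 2 is diverging, so f₂ = −22.0 cm.
Lens 2: 1/d_i2 = 1/f₂ − 1/d_o2 = 1/(-22.0) − 1/(-4.180) = 0.1938, so d_i2 = 5.16 cm.
The final image is real, 5.16 cm to the right of lens 2 (overall magnification ≈ -1.0).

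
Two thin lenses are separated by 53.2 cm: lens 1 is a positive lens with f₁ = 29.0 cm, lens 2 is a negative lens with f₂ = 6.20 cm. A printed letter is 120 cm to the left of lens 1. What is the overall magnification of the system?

Lens 1: 1/d_i1 = 1/(29.0) − 1/(120) = 0.02615, so d_i1 = 38.24 cm; m₁ = −d_i1/d_o1 = -0.3187.
d_o2 = 53.2 − (38.24) = 14.96 cm.
f₂ = −6.20 cm (diverging).
Lens 2: 1/d_i2 = 1/(-6.20) − 1/(14.96) = -0.2281, so d_i2 = -4.383 cm; m₂ = −d_i2/d_o2 = +0.2930.
m = m₁·m₂ = (-0.3187)(+0.2930) = -0.0934.

m = -0.0934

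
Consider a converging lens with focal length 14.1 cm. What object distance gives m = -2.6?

19.5 cm

m = −d_i/d_o ⇒ d_i = −m·d_o.
1/f = 1/d_o + 1/d_i = 1/d_o − 1/(m·d_o) = (1 − 1/m)/d_o, so d_o = f(1 − 1/m) = (14.10)(1 − 1/(-2.6)) = 19.5 cm.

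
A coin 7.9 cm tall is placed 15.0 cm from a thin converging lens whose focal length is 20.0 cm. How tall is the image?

1/d_i = 1/f − 1/d_o = 1/(20.00) − 1/(15.0) = -0.01667, so d_i = -60.00 cm.
m = −d_i/d_o = +4.000.
|h_i| = |m|·h_o = 4.000 × 7.9 = 31.6 cm. The image is virtual, upright and enlarged, on the same side as the object.

31.6 cm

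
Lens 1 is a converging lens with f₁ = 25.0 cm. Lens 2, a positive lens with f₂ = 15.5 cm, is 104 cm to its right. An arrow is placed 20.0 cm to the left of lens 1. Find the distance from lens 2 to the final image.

16.8 cm

Lens 1: 1/d_i1 = 1/f₁ − 1/d_o1 = 1/(25.0) − 1/(20.0) = -0.01000, so d_i1 = -100.0 cm.
The intermediate image is 100.0 cm to the left of lens 1 (virtual), which is 104 − (-100.0) = 204.0 cm to the left of lens 2, so d_o2 = +204.0 cm.
Lens 2: 1/d_i2 = 1/f₂ − 1/d_o2 = 1/(15.5) − 1/(204.0) = 0.05961, so d_i2 = 16.8 cm.
The final image is real, 16.8 cm to the right of lens 2 (overall magnification ≈ -0.41).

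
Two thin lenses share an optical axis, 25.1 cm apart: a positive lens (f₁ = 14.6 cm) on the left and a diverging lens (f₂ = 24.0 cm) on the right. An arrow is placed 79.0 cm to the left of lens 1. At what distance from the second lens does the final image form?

5.53 cm

Lens 1: 1/d_i1 = 1/f₁ − 1/d_o1 = 1/(14.6) − 1/(79.0) = 0.05583, so d_i1 = 17.91 cm.
The intermediate image is 17.91 cm to the right of lens 1, which is 25.1 − (17.91) = 7.190 cm to the left of lens 2, so d_o2 = +7.190 cm.
Lens 2 is diverging, so f₂ = −24.0 cm.
Lens 2: 1/d_i2 = 1/f₂ − 1/d_o2 = 1/(-24.0) − 1/(7.190) = -0.1807, so d_i2 = -5.53 cm.
The final image is virtual, 5.53 cm to the left of lens 2 (overall magnification ≈ -0.17).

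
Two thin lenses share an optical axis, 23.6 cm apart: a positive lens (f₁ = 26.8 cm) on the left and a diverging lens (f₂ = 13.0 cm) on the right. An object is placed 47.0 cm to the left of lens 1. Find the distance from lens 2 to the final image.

19.6 cm

Lens 1: 1/d_i1 = 1/f₁ − 1/d_o1 = 1/(26.8) − 1/(47.0) = 0.01604, so d_i1 = 62.36 cm.
The intermediate image is 62.36 cm to the right of lens 1, which lies 38.76 cm to the right of lens 2 — a virtual object — so d_o2 = −38.76 cm.
Lens 2 is diverging, so f₂ = −13.0 cm.
Lens 2: 1/d_i2 = 1/f₂ − 1/d_o2 = 1/(-13.0) − 1/(-38.76) = -0.05112, so d_i2 = -19.6 cm.
The final image is virtual, 19.6 cm to the left of lens 2 (overall magnification ≈ 0.67).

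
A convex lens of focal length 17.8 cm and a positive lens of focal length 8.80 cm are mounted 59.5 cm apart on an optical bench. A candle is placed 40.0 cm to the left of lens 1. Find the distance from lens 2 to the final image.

Lens 1: 1/d_i1 = 1/f₁ − 1/d_o1 = 1/(17.8) − 1/(40.0) = 0.03118, so d_i1 = 32.07 cm.
The intermediate image is 32.07 cm to the right of lens 1, which is 59.5 − (32.07) = 27.43 cm to the left of lens 2, so d_o2 = +27.43 cm.
Lens 2: 1/d_i2 = 1/f₂ − 1/d_o2 = 1/(8.80) − 1/(27.43) = 0.07718, so d_i2 = 13.0 cm.
The final image is real, 13.0 cm to the right of lens 2 (overall magnification ≈ 0.38).

13.0 cm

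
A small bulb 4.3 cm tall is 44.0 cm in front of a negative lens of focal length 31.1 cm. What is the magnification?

m = +0.414

For a negative lens, f = -31.1 cm.
1/d_i = 1/f − 1/d_o = 1/(-31.10) − 1/(44.0) = -0.05488, so d_i = -18.22 cm.
m = −d_i/d_o = −(-18.22)/(44.0) = +0.414.
The image is virtual, upright and reduced, on the same side as the object.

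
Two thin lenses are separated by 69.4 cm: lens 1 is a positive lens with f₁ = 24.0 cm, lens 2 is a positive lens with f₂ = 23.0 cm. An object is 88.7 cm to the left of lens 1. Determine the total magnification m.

Lens 1: 1/d_i1 = 1/(24.0) − 1/(88.7) = 0.03039, so d_i1 = 32.90 cm; m₁ = −d_i1/d_o1 = -0.3709.
d_o2 = 69.4 − (32.90) = 36.50 cm.
Lens 2: 1/d_i2 = 1/(23.0) − 1/(36.50) = 0.01608, so d_i2 = 62.19 cm; m₂ = −d_i2/d_o2 = -1.704.
m = m₁·m₂ = (-0.3709)(-1.704) = +0.632.

m = +0.632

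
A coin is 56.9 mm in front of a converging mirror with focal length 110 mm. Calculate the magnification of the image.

m = +2.07

1/d_i = 1/f − 1/d_o = 1/(110.0) − 1/(56.9) = -0.008484, so d_i = -117.9 mm.
m = −d_i/d_o = −(-117.9)/(56.9) = +2.07.
The image is virtual, upright and enlarged, behind the mirror.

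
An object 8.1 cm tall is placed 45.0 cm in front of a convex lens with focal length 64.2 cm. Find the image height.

1/d_i = 1/f − 1/d_o = 1/(64.20) − 1/(45.0) = -0.006646, so d_i = -150.5 cm.
m = −d_i/d_o = +3.344.
|h_i| = |m|·h_o = 3.344 × 8.1 = 27.1 cm. The image is virtual, upright and enlarged, on the same side as the object.

27.1 cm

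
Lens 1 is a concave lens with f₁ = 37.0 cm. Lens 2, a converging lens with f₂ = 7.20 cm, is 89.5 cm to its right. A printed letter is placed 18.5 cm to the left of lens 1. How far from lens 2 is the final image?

Lens 1 is diverging, so f₁ = −37.0 cm.
Lens 1: 1/d_i1 = 1/f₁ − 1/d_o1 = 1/(-37.0) − 1/(18.5) = -0.08108, so d_i1 = -12.33 cm.
The intermediate image is 12.33 cm to the left of lens 1 (virtual), which is 89.5 − (-12.33) = 101.8 cm to the left of lens 2, so d_o2 = +101.8 cm.
Lens 2: 1/d_i2 = 1/f₂ − 1/d_o2 = 1/(7.20) − 1/(101.8) = 0.1291, so d_i2 = 7.75 cm.
The final image is real, 7.75 cm to the right of lens 2 (overall magnification ≈ -0.051).

7.75 cm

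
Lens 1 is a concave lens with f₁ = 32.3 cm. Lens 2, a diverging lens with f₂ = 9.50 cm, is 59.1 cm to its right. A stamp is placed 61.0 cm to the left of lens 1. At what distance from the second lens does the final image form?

8.49 cm

Lens 1 is diverging, so f₁ = −32.3 cm.
Lens 1: 1/d_i1 = 1/f₁ − 1/d_o1 = 1/(-32.3) − 1/(61.0) = -0.04735, so d_i1 = -21.12 cm.
The intermediate image is 21.12 cm to the left of lens 1 (virtual), which is 59.1 − (-21.12) = 80.22 cm to the left of lens 2, so d_o2 = +80.22 cm.
Lens 2 is diverging, so f₂ = −9.50 cm.
Lens 2: 1/d_i2 = 1/f₂ − 1/d_o2 = 1/(-9.50) − 1/(80.22) = -0.1177, so d_i2 = -8.49 cm.
The final image is virtual, 8.49 cm to the left of lens 2 (overall magnification ≈ 0.037).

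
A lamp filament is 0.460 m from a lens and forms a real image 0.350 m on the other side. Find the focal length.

f = 0.199 m (converging)

Real image ⇒ d_i = +0.350 m.
1/f = 1/d_o + 1/d_i = 1/(0.460) + 1/(0.350) = 5.031, so f = 0.199 m.
Since f is positive, the lens is converging.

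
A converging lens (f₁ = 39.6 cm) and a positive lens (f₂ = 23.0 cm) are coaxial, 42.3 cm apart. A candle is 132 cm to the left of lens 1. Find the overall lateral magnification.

Lens 1: 1/d_i1 = 1/(39.6) − 1/(132) = 0.01768, so d_i1 = 56.57 cm; m₁ = −d_i1/d_o1 = -0.4286.
d_o2 = 42.3 − (56.57) = -14.27 cm (virtual object).
Lens 2: 1/d_i2 = 1/(23.0) − 1/(-14.27) = 0.1136, so d_i2 = 8.806 cm; m₂ = −d_i2/d_o2 = +0.6171.
m = m₁·m₂ = (-0.4286)(+0.6171) = -0.264.

m = -0.264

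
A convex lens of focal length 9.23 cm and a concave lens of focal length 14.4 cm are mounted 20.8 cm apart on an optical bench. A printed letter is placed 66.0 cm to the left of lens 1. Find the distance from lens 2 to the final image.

Lens 1: 1/d_i1 = 1/f₁ − 1/d_o1 = 1/(9.23) − 1/(66.0) = 0.09319, so d_i1 = 10.73 cm.
The intermediate image is 10.73 cm to the right of lens 1, which is 20.8 − (10.73) = 10.07 cm to the left of lens 2, so d_o2 = +10.07 cm.
Lens 2 is diverging, so f₂ = −14.4 cm.
Lens 2: 1/d_i2 = 1/f₂ − 1/d_o2 = 1/(-14.4) − 1/(10.07) = -0.1687, so d_i2 = -5.93 cm.
The final image is virtual, 5.93 cm to the left of lens 2 (overall magnification ≈ -0.096).

5.93 cm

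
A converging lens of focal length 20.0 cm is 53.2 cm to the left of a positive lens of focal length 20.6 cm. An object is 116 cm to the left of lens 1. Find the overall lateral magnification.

Lens 1: 1/d_i1 = 1/(20.0) − 1/(116) = 0.04138, so d_i1 = 24.17 cm; m₁ = −d_i1/d_o1 = -0.2084.
d_o2 = 53.2 − (24.17) = 29.03 cm.
Lens 2: 1/d_i2 = 1/(20.6) − 1/(29.03) = 0.01410, so d_i2 = 70.94 cm; m₂ = −d_i2/d_o2 = -2.444.
m = m₁·m₂ = (-0.2084)(-2.444) = +0.509.

m = +0.509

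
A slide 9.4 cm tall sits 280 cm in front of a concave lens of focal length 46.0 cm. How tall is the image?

1.33 cm

For a concave lens, f = -46.0 cm.
1/d_i = 1/f − 1/d_o = 1/(-46.00) − 1/(280) = -0.02531, so d_i = -39.51 cm.
m = −d_i/d_o = +0.1411.
|h_i| = |m|·h_o = 0.1411 × 9.4 = 1.33 cm. The image is virtual, upright and reduced, on the same side as the object.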